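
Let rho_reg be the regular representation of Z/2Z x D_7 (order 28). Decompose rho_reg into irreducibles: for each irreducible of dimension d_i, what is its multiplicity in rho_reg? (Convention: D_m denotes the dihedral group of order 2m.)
Each irreducible V_i of dimension d_i appears with multiplicity d_i, i.e. rho_reg = (direct sum over all irreducibles V_i) d_i V_i. The irreducible dimensions for Z/2Z x D_7 are 1, 1, 1, 1, 2, 2, 2, 2, 2, 2: 4 irreducibles of dimension 1, each with multiplicity 1; 6 irreducibles of dimension 2, each with multiplicity 2. Total dimension 4*1*1 + 6*2*2 = 28 = |G|.

Explanation: General theorem: in the regular representation of a finite group G, each irreducible appears with multiplicity equal to its dimension. Check: dim(rho_reg) = sum d_i^2 = 1 + 1 + 1 + 1 + 4 + 4 + 4 + 4 + 4 + 4 = 28 = |G|.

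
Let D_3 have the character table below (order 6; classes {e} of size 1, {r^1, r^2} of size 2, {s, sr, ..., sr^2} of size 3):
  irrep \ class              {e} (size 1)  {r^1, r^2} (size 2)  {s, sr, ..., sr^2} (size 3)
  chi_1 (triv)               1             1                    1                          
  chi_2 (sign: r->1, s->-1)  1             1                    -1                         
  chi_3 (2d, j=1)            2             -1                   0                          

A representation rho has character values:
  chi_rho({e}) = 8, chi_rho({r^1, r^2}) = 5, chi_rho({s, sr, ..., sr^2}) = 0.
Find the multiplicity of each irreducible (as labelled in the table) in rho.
Multiplicities: chi_1: 3, chi_2: 3, chi_3: 1.

Argument: Use <chi_rho, chi> = (1/|G|) sum_C |C| * chi_rho(C) * conj(chi(C)) with |G| = 6 for each irreducible chi in the table:
  <chi_rho, chi_1> = (1/6)[1*(8)*conj(1) + 2*(5)*conj(1) + 3*(0)*conj(1)]
      = (1/6)[(8) + (10) + (0)] = 18/6 = 3
  <chi_rho, chi_2> = (1/6)[1*(8)*conj(1) + 2*(5)*conj(1) + 3*(0)*conj(-1)]
      = (1/6)[(8) + (10) + (0)] = 18/6 = 3
  <chi_rho, chi_3> = (1/6)[1*(8)*conj(2) + 2*(5)*conj(-1) + 3*(0)*conj(0)]
      = (1/6)[(16) + (-10) + (0)] = 6/6 = 1
Dimension check: dim(rho) = sum (mult * dim) = 3*1 + 3*1 + 1*2 = 8 = chi_rho(e) = 8.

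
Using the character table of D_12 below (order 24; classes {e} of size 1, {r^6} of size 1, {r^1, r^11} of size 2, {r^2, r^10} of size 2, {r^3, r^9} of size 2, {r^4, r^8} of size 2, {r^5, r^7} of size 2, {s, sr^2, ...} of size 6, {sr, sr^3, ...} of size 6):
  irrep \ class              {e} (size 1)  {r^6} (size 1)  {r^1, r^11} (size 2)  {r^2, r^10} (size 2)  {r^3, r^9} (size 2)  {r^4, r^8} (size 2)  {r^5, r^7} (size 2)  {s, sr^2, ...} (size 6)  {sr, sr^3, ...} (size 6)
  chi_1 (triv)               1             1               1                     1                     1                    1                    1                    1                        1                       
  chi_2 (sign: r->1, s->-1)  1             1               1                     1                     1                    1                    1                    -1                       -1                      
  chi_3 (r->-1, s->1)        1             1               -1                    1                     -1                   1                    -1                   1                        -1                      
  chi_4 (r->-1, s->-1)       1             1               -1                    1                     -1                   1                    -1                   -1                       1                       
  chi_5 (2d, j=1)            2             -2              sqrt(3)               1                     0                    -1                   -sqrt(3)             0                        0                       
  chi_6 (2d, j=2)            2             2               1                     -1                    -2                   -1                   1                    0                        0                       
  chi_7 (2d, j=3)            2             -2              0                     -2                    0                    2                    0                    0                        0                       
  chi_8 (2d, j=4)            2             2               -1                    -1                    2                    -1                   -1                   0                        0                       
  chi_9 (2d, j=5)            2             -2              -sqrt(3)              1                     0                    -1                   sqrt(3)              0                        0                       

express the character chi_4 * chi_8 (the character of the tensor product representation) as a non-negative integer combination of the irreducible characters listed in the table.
chi_4 tensor chi_8 = chi_6 (all other irreducibles have multiplicity 0).

Proof sketch: The character of a tensor product is the pointwise product (chi_4 * chi_8)(C) = chi_4(C) * chi_8(C):
  {e}: (1)*(2), {r^6}: (1)*(2), {r^1, r^11}: (-1)*(-1), {r^2, r^10}: (1)*(-1), {r^3, r^9}: (-1)*(2), {r^4, r^8}: (1)*(-1), {r^5, r^7}: (-1)*(-1), {s, sr^2, ...}: (-1)*(0), {sr, sr^3, ...}: (1)*(0)
so (chi_4 * chi_8) takes values
  {e} -> 2, {r^6} -> 2, {r^1, r^11} -> 1, {r^2, r^10} -> -1, {r^3, r^9} -> -2, {r^4, r^8} -> -1, {r^5, r^7} -> 1, {s, sr^2, ...} -> 0, {sr, sr^3, ...} -> 0.
Now take the inner product of this character with each irreducible chi from the table, <chi_4*chi_8, chi> = (1/24) sum_C |C| (chi_4*chi_8)(C) conj(chi(C)):
  <chi_4*chi_8, chi_1> = (1/24)[1*(2)*conj(1) + 1*(2)*conj(1) + 2*(1)*conj(1) + 2*(-1)*conj(1) + 2*(-2)*conj(1) + 2*(-1)*conj(1) + 2*(1)*conj(1) + 6*(0)*conj(1) + 6*(0)*conj(1)]
      = (1/24)[(2) + (2) + (2) + (-2) + (-4) + (-2) + (2) + (0) + (0)] = 0/24 = 0
  <chi_4*chi_8, chi_2> = (1/24)[1*(2)*conj(1) + 1*(2)*conj(1) + 2*(1)*conj(1) + 2*(-1)*conj(1) + 2*(-2)*conj(1) + 2*(-1)*conj(1) + 2*(1)*conj(1) + 6*(0)*conj(-1) + 6*(0)*conj(-1)]
      = (1/24)[(2) + (2) + (2) + (-2) + (-4) + (-2) + (2) + (0) + (0)] = 0/24 = 0
  <chi_4*chi_8, chi_3> = (1/24)[1*(2)*conj(1) + 1*(2)*conj(1) + 2*(1)*conj(-1) + 2*(-1)*conj(1) + 2*(-2)*conj(-1) + 2*(-1)*conj(1) + 2*(1)*conj(-1) + 6*(0)*conj(1) + 6*(0)*conj(-1)]
      = (1/24)[(2) + (2) + (-2) + (-2) + (4) + (-2) + (-2) + (0) + (0)] = 0/24 = 0
  <chi_4*chi_8, chi_4> = (1/24)[1*(2)*conj(1) + 1*(2)*conj(1) + 2*(1)*conj(-1) + 2*(-1)*conj(1) + 2*(-2)*conj(-1) + 2*(-1)*conj(1) + 2*(1)*conj(-1) + 6*(0)*conj(-1) + 6*(0)*conj(1)]
      = (1/24)[(2) + (2) + (-2) + (-2) + (4) + (-2) + (-2) + (0) + (0)] = 0/24 = 0
  <chi_4*chi_8, chi_5> = (1/24)[1*(2)*conj(2) + 1*(2)*conj(-2) + 2*(1)*conj(sqrt(3)) + 2*(-1)*conj(1) + 2*(-2)*conj(0) + 2*(-1)*conj(-1) + 2*(1)*conj(-sqrt(3)) + 6*(0)*conj(0) + 6*(0)*conj(0)]
      = (1/24)[(4) + (-4) + (2*sqrt(3)) + (-2) + (0) + (2) + (-2*sqrt(3)) + (0) + (0)] = 0/24 = 0
  <chi_4*chi_8, chi_6> = (1/24)[1*(2)*conj(2) + 1*(2)*conj(2) + 2*(1)*conj(1) + 2*(-1)*conj(-1) + 2*(-2)*conj(-2) + 2*(-1)*conj(-1) + 2*(1)*conj(1) + 6*(0)*conj(0) + 6*(0)*conj(0)]
      = (1/24)[(4) + (4) + (2) + (2) + (8) + (2) + (2) + (0) + (0)] = 24/24 = 1
  <chi_4*chi_8, chi_7> = (1/24)[1*(2)*conj(2) + 1*(2)*conj(-2) + 2*(1)*conj(0) + 2*(-1)*conj(-2) + 2*(-2)*conj(0) + 2*(-1)*conj(2) + 2*(1)*conj(0) + 6*(0)*conj(0) + 6*(0)*conj(0)]
      = (1/24)[(4) + (-4) + (0) + (4) + (0) + (-4) + (0) + (0) + (0)] = 0/24 = 0
  <chi_4*chi_8, chi_8> = (1/24)[1*(2)*conj(2) + 1*(2)*conj(2) + 2*(1)*conj(-1) + 2*(-1)*conj(-1) + 2*(-2)*conj(2) + 2*(-1)*conj(-1) + 2*(1)*conj(-1) + 6*(0)*conj(0) + 6*(0)*conj(0)]
      = (1/24)[(4) + (4) + (-2) + (2) + (-8) + (2) + (-2) + (0) + (0)] = 0/24 = 0
  <chi_4*chi_8, chi_9> = (1/24)[1*(2)*conj(2) + 1*(2)*conj(-2) + 2*(1)*conj(-sqrt(3)) + 2*(-1)*conj(1) + 2*(-2)*conj(0) + 2*(-1)*conj(-1) + 2*(1)*conj(sqrt(3)) + 6*(0)*conj(0) + 6*(0)*conj(0)]
      = (1/24)[(4) + (-4) + (-2*sqrt(3)) + (-2) + (0) + (2) + (2*sqrt(3)) + (0) + (0)] = 0/24 = 0
Hence the multiplicities are chi_6: 1. Dimension check: dim(chi_4)*dim(chi_8) = 1*2 = 2 and sum (mult * dim) = 1*2 = 2.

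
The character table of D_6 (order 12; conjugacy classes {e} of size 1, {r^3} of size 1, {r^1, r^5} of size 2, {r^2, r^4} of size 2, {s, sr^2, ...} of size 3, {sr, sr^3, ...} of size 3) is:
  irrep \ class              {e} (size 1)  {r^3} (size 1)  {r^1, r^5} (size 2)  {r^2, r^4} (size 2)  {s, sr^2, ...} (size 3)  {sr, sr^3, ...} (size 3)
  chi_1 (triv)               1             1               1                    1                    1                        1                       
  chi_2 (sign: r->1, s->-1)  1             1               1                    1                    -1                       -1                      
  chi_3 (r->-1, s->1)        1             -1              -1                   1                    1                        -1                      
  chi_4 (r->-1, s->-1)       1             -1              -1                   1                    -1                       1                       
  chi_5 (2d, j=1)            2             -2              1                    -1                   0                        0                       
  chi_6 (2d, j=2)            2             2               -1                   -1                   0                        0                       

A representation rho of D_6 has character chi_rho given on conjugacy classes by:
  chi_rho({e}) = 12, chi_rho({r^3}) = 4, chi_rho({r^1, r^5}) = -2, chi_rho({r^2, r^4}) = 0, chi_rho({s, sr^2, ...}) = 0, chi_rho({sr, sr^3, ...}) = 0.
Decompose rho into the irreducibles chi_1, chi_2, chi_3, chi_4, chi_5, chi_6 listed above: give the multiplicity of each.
Multiplicities: chi_1: 1, chi_2: 1, chi_3: 1, chi_4: 1, chi_5: 1, chi_6: 3.

Proof sketch: Use <chi_rho, chi> = (1/|G|) sum_C |C| * chi_rho(C) * conj(chi(C)) with |G| = 12 for each irreducible chi in the table:
  <chi_rho, chi_1> = (1/12)[1*(12)*conj(1) + 1*(4)*conj(1) + 2*(-2)*conj(1) + 2*(0)*conj(1) + 3*(0)*conj(1) + 3*(0)*conj(1)]
      = (1/12)[(12) + (4) + (-4) + (0) + (0) + (0)] = 12/12 = 1
  <chi_rho, chi_2> = (1/12)[1*(12)*conj(1) + 1*(4)*conj(1) + 2*(-2)*conj(1) + 2*(0)*conj(1) + 3*(0)*conj(-1) + 3*(0)*conj(-1)]
      = (1/12)[(12) + (4) + (-4) + (0) + (0) + (0)] = 12/12 = 1
  <chi_rho, chi_3> = (1/12)[1*(12)*conj(1) + 1*(4)*conj(-1) + 2*(-2)*conj(-1) + 2*(0)*conj(1) + 3*(0)*conj(1) + 3*(0)*conj(-1)]
      = (1/12)[(12) + (-4) + (4) + (0) + (0) + (0)] = 12/12 = 1
  <chi_rho, chi_4> = (1/12)[1*(12)*conj(1) + 1*(4)*conj(-1) + 2*(-2)*conj(-1) + 2*(0)*conj(1) + 3*(0)*conj(-1) + 3*(0)*conj(1)]
      = (1/12)[(12) + (-4) + (4) + (0) + (0) + (0)] = 12/12 = 1
  <chi_rho, chi_5> = (1/12)[1*(12)*conj(2) + 1*(4)*conj(-2) + 2*(-2)*conj(1) + 2*(0)*conj(-1) + 3*(0)*conj(0) + 3*(0)*conj(0)]
      = (1/12)[(24) + (-8) + (-4) + (0) + (0) + (0)] = 12/12 = 1
  <chi_rho, chi_6> = (1/12)[1*(12)*conj(2) + 1*(4)*conj(2) + 2*(-2)*conj(-1) + 2*(0)*conj(-1) + 3*(0)*conj(0) + 3*(0)*conj(0)]
      = (1/12)[(24) + (8) + (4) + (0) + (0) + (0)] = 36/12 = 3
Dimension check: dim(rho) = sum (mult * dim) = 1*1 + 1*1 + 1*1 + 1*1 + 1*2 + 3*2 = 12 = chi_rho(e) = 12.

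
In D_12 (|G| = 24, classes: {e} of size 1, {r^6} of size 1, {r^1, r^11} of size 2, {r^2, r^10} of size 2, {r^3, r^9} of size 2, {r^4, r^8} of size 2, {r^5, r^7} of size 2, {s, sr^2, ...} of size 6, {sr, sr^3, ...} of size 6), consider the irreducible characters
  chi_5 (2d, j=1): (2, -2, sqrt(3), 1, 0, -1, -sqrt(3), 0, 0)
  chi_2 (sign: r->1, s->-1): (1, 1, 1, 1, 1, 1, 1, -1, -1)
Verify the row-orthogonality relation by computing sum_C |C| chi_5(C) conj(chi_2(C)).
Sum = 0; so <chi_5, chi_2> = 0 (distinct irreducibles are orthogonal).

Justification: Compute term by term over conjugacy classes (|C| * chi_5(C) * conj(chi_2(C))):
  1*(2)*conj(1) + 1*(-2)*conj(1) + 2*(sqrt(3))*conj(1) + 2*(1)*conj(1) + 2*(0)*conj(1) + 2*(-1)*conj(1) + 2*(-sqrt(3))*conj(1) + 6*(0)*conj(-1) + 6*(0)*conj(-1)
  = (2) + (-2) + (2*sqrt(3)) + (2) + (0) + (-2) + (-2*sqrt(3)) + (0) + (0)
  = 0.
Dividing by |G| = 24 gives 0/24 = 0, matching the row-orthogonality relation <chi_5, chi_2> = [chi_5 = chi_2].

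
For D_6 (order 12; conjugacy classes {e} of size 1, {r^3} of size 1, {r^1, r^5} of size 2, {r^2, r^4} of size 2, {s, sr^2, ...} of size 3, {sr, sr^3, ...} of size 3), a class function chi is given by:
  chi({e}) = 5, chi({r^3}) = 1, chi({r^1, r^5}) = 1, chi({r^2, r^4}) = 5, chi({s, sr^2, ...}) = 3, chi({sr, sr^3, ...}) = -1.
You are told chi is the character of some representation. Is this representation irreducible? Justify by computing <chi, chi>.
Not irreducible (reducible): <chi, chi> = 9 > 1.

Details: <chi, chi> = (1/|G|) sum_C |C| * |chi(C)|^2 = (1/12)[1*|5|^2 + 1*|1|^2 + 2*|1|^2 + 2*|5|^2 + 3*|3|^2 + 3*|-1|^2]
  = (1/12)[(25) + (1) + (2) + (50) + (27) + (3)] = 108/12 = 9.
A character is irreducible iff <chi, chi> = 1, so this representation is reducible.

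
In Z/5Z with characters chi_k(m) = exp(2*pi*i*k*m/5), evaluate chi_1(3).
chi_1(3) = zeta_5^3 = exp(-4*I*pi/5)

Why: chi_1(3) = zeta_5^(1*3) = zeta_5^3. Since zeta_5^5 = 1, this equals zeta_5^3 = exp(2*pi*i*3/5) = exp(-4*I*pi/5).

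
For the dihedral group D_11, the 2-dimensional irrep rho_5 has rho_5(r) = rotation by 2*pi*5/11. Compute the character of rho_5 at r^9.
chi_{rho_5}(r^9) = 2*cos(2*pi*5*9/11) = 2*cos(90*pi/11)

Derivation: rho_5(r^9) is rotation by angle 2*pi*5*9/11, whose trace is 2*cos(2*pi*5*9/11) = 2*cos(90*pi/11).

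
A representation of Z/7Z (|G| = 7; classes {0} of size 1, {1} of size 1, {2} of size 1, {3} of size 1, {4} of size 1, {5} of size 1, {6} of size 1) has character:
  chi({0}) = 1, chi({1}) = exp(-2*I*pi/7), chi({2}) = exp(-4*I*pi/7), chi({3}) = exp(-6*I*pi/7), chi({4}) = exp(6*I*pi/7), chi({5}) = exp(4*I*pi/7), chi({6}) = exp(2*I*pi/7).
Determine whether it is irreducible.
Irreducible: <chi, chi> = 1.

<chi, chi> = (1/|G|) sum_C |C| * |chi(C)|^2 = (1/7)[1*|1|^2 + 1*|exp(-2*I*pi/7)|^2 + 1*|exp(-4*I*pi/7)|^2 + 1*|exp(-6*I*pi/7)|^2 + 1*|exp(6*I*pi/7)|^2 + 1*|exp(4*I*pi/7)|^2 + 1*|exp(2*I*pi/7)|^2]
  = (1/7)[(1) + (1) + (1) + (1) + (1) + (1) + (1)] = 7/7 = 1.
(Exp terms are combined using exp(i*s)*conj(exp(i*t)) = exp(i*(s-t)), and sums of them are collapsed using the identity that for every m > 1 the m distinct m-th roots of unity sum to 0, e.g. 1 + exp(2*I*pi/3) + exp(-2*I*pi/3) = 0.)
A character is irreducible iff <chi, chi> = 1, so this representation is irreducible.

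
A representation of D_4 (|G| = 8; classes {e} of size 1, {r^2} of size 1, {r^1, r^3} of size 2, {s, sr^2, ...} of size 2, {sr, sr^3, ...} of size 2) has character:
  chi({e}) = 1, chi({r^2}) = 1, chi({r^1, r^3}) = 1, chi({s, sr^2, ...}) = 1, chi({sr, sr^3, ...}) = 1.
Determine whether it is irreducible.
Irreducible: <chi, chi> = 1.

<chi, chi> = (1/|G|) sum_C |C| * |chi(C)|^2 = (1/8)[1*|1|^2 + 1*|1|^2 + 2*|1|^2 + 2*|1|^2 + 2*|1|^2]
  = (1/8)[(1) + (1) + (2) + (2) + (2)] = 8/8 = 1.
A character is irreducible iff <chi, chi> = 1, so this representation is irreducible.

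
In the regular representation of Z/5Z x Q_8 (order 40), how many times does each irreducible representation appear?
Each irreducible V_i of dimension d_i appears with multiplicity d_i, i.e. rho_reg = (direct sum over all irreducibles V_i) d_i V_i. The irreducible dimensions for Z/5Z x Q_8 are 1, 1, 1, 1, 1, 1, 1, 1, 1, 1, 1, 1, 1, 1, 1, 1, 1, 1, 1, 1, 2, 2, 2, 2, 2: 20 irreducibles of dimension 1, each with multiplicity 1; 5 irreducibles of dimension 2, each with multiplicity 2. Total dimension 20*1*1 + 5*2*2 = 40 = |G|.

Solution. General theorem: in the regular representation of a finite group G, each irreducible appears with multiplicity equal to its dimension. Check: dim(rho_reg) = sum d_i^2 = 1 + 1 + 1 + 1 + 1 + 1 + 1 + 1 + 1 + 1 + 1 + 1 + 1 + 1 + 1 + 1 + 1 + 1 + 1 + 1 + 4 + 4 + 4 + 4 + 4 = 40 = |G|.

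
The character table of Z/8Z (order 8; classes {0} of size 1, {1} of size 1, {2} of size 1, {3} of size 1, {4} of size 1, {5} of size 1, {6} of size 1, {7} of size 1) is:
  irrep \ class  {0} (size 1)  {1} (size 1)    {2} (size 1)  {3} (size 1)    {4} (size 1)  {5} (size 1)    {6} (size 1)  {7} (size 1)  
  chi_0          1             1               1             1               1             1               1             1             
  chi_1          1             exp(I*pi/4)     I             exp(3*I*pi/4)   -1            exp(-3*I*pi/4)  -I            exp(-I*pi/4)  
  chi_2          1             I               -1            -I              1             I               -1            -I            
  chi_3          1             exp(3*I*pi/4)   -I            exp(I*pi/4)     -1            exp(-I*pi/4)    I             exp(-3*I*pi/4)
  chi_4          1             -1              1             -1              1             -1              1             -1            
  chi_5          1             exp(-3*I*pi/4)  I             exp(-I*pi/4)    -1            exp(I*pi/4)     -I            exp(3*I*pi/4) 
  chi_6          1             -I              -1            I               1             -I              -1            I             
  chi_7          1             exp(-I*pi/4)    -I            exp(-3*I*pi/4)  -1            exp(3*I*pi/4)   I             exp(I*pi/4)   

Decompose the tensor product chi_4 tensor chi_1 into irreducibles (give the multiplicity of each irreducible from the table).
chi_4 tensor chi_1 = chi_5 (all other irreducibles have multiplicity 0).

Derivation: The character of a tensor product is the pointwise product (chi_4 * chi_1)(C) = chi_4(C) * chi_1(C):
  {0}: (1)*(1), {1}: (-1)*(exp(I*pi/4)), {2}: (1)*(I), {3}: (-1)*(exp(3*I*pi/4)), {4}: (1)*(-1), {5}: (-1)*(exp(-3*I*pi/4)), {6}: (1)*(-I), {7}: (-1)*(exp(-I*pi/4))
so (chi_4 * chi_1) takes values
  {0} -> 1, {1} -> -exp(I*pi/4), {2} -> I, {3} -> -exp(3*I*pi/4), {4} -> -1, {5} -> -exp(-3*I*pi/4), {6} -> -I, {7} -> -exp(-I*pi/4).
Now take the inner product of this character with each irreducible chi from the table, <chi_4*chi_1, chi> = (1/8) sum_C |C| (chi_4*chi_1)(C) conj(chi(C)):
  <chi_4*chi_1, chi_0> = (1/8)[1*(1)*conj(1) + 1*(-exp(I*pi/4))*conj(1) + 1*(I)*conj(1) + 1*(-exp(3*I*pi/4))*conj(1) + 1*(-1)*conj(1) + 1*(-exp(-3*I*pi/4))*conj(1) + 1*(-I)*conj(1) + 1*(-exp(-I*pi/4))*conj(1)]
      = (1/8)[(1) + (-exp(I*pi/4)) + (I) + (-exp(3*I*pi/4)) + (-1) + (-exp(-3*I*pi/4)) + (-I) + (-exp(-I*pi/4))] = 0/8 = 0
  <chi_4*chi_1, chi_1> = (1/8)[1*(1)*conj(1) + 1*(-exp(I*pi/4))*conj(exp(I*pi/4)) + 1*(I)*conj(I) + 1*(-exp(3*I*pi/4))*conj(exp(3*I*pi/4)) + 1*(-1)*conj(-1) + 1*(-exp(-3*I*pi/4))*conj(exp(-3*I*pi/4)) + 1*(-I)*conj(-I) + 1*(-exp(-I*pi/4))*conj(exp(-I*pi/4))]
      = (1/8)[(1) + (-1) + (1) + (-1) + (1) + (-1) + (1) + (-1)] = 0/8 = 0
  <chi_4*chi_1, chi_2> = (1/8)[1*(1)*conj(1) + 1*(-exp(I*pi/4))*conj(I) + 1*(I)*conj(-1) + 1*(-exp(3*I*pi/4))*conj(-I) + 1*(-1)*conj(1) + 1*(-exp(-3*I*pi/4))*conj(I) + 1*(-I)*conj(-1) + 1*(-exp(-I*pi/4))*conj(-I)]
      = (1/8)[(1) + (exp(3*I*pi/4)) + (-I) + (-exp(-3*I*pi/4)) + (-1) + (exp(-I*pi/4)) + (I) + (-exp(I*pi/4))] = 0/8 = 0
  <chi_4*chi_1, chi_3> = (1/8)[1*(1)*conj(1) + 1*(-exp(I*pi/4))*conj(exp(3*I*pi/4)) + 1*(I)*conj(-I) + 1*(-exp(3*I*pi/4))*conj(exp(I*pi/4)) + 1*(-1)*conj(-1) + 1*(-exp(-3*I*pi/4))*conj(exp(-I*pi/4)) + 1*(-I)*conj(I) + 1*(-exp(-I*pi/4))*conj(exp(-3*I*pi/4))]
      = (1/8)[(1) + (I) + (-1) + (-I) + (1) + (I) + (-1) + (-I)] = 0/8 = 0
  <chi_4*chi_1, chi_4> = (1/8)[1*(1)*conj(1) + 1*(-exp(I*pi/4))*conj(-1) + 1*(I)*conj(1) + 1*(-exp(3*I*pi/4))*conj(-1) + 1*(-1)*conj(1) + 1*(-exp(-3*I*pi/4))*conj(-1) + 1*(-I)*conj(1) + 1*(-exp(-I*pi/4))*conj(-1)]
      = (1/8)[(1) + (exp(I*pi/4)) + (I) + (exp(3*I*pi/4)) + (-1) + (exp(-3*I*pi/4)) + (-I) + (exp(-I*pi/4))] = 0/8 = 0
  <chi_4*chi_1, chi_5> = (1/8)[1*(1)*conj(1) + 1*(-exp(I*pi/4))*conj(exp(-3*I*pi/4)) + 1*(I)*conj(I) + 1*(-exp(3*I*pi/4))*conj(exp(-I*pi/4)) + 1*(-1)*conj(-1) + 1*(-exp(-3*I*pi/4))*conj(exp(I*pi/4)) + 1*(-I)*conj(-I) + 1*(-exp(-I*pi/4))*conj(exp(3*I*pi/4))]
      = (1/8)[(1) + (1) + (1) + (1) + (1) + (1) + (1) + (1)] = 8/8 = 1
  <chi_4*chi_1, chi_6> = (1/8)[1*(1)*conj(1) + 1*(-exp(I*pi/4))*conj(-I) + 1*(I)*conj(-1) + 1*(-exp(3*I*pi/4))*conj(I) + 1*(-1)*conj(1) + 1*(-exp(-3*I*pi/4))*conj(-I) + 1*(-I)*conj(-1) + 1*(-exp(-I*pi/4))*conj(I)]
      = (1/8)[(1) + (-exp(3*I*pi/4)) + (-I) + (exp(-3*I*pi/4)) + (-1) + (-exp(-I*pi/4)) + (I) + (exp(I*pi/4))] = 0/8 = 0
  <chi_4*chi_1, chi_7> = (1/8)[1*(1)*conj(1) + 1*(-exp(I*pi/4))*conj(exp(-I*pi/4)) + 1*(I)*conj(-I) + 1*(-exp(3*I*pi/4))*conj(exp(-3*I*pi/4)) + 1*(-1)*conj(-1) + 1*(-exp(-3*I*pi/4))*conj(exp(3*I*pi/4)) + 1*(-I)*conj(I) + 1*(-exp(-I*pi/4))*conj(exp(I*pi/4))]
      = (1/8)[(1) + (-I) + (-1) + (I) + (1) + (-I) + (-1) + (I)] = 0/8 = 0
(Exp terms are combined using exp(i*s)*conj(exp(i*t)) = exp(i*(s-t)), and sums of them are collapsed using the identity that for every m > 1 the m distinct m-th roots of unity sum to 0, e.g. 1 + exp(2*I*pi/3) + exp(-2*I*pi/3) = 0.)
Hence the multiplicities are chi_5: 1. Dimension check: dim(chi_4)*dim(chi_1) = 1*1 = 1 and sum (mult * dim) = 1*1 = 1.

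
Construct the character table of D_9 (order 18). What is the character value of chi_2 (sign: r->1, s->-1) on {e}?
Conjugacy classes: {e} of size 1, {r^1, r^8} of size 2, {r^2, r^7} of size 2, {r^3, r^6} of size 2, {r^4, r^5} of size 2, {s, sr, ..., sr^8} of size 9.
Character table:
  irrep \ class              {e} (size 1)  {r^1, r^8} (size 2)  {r^2, r^7} (size 2)  {r^3, r^6} (size 2)  {r^4, r^5} (size 2)  {s, sr, ..., sr^8} (size 9)
  chi_1 (triv)               1             1                    1                    1                    1                    1                          
  chi_2 (sign: r->1, s->-1)  1             1                    1                    1                    1                    -1                         
  chi_3 (2d, j=1)            2             2*cos(2*pi/9)        2*cos(4*pi/9)        -1                   -2*cos(pi/9)         0                          
  chi_4 (2d, j=2)            2             2*cos(4*pi/9)        -2*cos(pi/9)         -1                   2*cos(2*pi/9)        0                          
  chi_5 (2d, j=3)            2             -1                   -1                   2                    -1                   0                          
  chi_6 (2d, j=4)            2             -2*cos(pi/9)         2*cos(2*pi/9)        -1                   2*cos(4*pi/9)        0                          

Spot check: chi_2 (sign: r->1, s->-1) on {e} = 1.

Explanation: D_9 has order 2*9 = 18 with 6 conjugacy classes, hence 6 irreducibles. Sum of squared dims 1 + 1 + 4 + 4 + 4 + 4 = 18 = |G|. Linear characters come from the abelianisation; the 2-dimensional irreps have character r^k -> 2*cos(2*pi*j*k/9), reflections -> 0.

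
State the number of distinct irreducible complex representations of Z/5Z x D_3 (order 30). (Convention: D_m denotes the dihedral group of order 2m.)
15

The number of irreducible complex representations of a finite group equals its number of conjugacy classes. For a direct product, #classes(G x H) = #classes(G) * #classes(H). Z/5Z has 5 classes (abelian), D_3 has 3 classes, so 5 * 3 = 15, so Z/5Z x D_3 (order 30) has exactly 15 irreducible complex representations.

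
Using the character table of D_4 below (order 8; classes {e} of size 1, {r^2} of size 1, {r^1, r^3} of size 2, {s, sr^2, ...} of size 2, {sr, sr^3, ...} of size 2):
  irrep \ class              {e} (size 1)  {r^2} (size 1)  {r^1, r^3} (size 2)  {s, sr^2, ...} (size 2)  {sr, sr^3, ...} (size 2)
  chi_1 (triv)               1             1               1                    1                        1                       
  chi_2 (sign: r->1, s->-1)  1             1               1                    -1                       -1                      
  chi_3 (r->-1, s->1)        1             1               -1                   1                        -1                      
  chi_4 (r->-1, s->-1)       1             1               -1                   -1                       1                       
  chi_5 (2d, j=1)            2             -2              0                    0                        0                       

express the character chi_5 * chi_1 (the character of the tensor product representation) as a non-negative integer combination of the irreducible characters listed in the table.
chi_5 tensor chi_1 = chi_5 (all other irreducibles have multiplicity 0).

Justification: The character of a tensor product is the pointwise product (chi_5 * chi_1)(C) = chi_5(C) * chi_1(C):
  {e}: (2)*(1), {r^2}: (-2)*(1), {r^1, r^3}: (0)*(1), {s, sr^2, ...}: (0)*(1), {sr, sr^3, ...}: (0)*(1)
so (chi_5 * chi_1) takes values
  {e} -> 2, {r^2} -> -2, {r^1, r^3} -> 0, {s, sr^2, ...} -> 0, {sr, sr^3, ...} -> 0.
Now take the inner product of this character with each irreducible chi from the table, <chi_5*chi_1, chi> = (1/8) sum_C |C| (chi_5*chi_1)(C) conj(chi(C)):
  <chi_5*chi_1, chi_1> = (1/8)[1*(2)*conj(1) + 1*(-2)*conj(1) + 2*(0)*conj(1) + 2*(0)*conj(1) + 2*(0)*conj(1)]
      = (1/8)[(2) + (-2) + (0) + (0) + (0)] = 0/8 = 0
  <chi_5*chi_1, chi_2> = (1/8)[1*(2)*conj(1) + 1*(-2)*conj(1) + 2*(0)*conj(1) + 2*(0)*conj(-1) + 2*(0)*conj(-1)]
      = (1/8)[(2) + (-2) + (0) + (0) + (0)] = 0/8 = 0
  <chi_5*chi_1, chi_3> = (1/8)[1*(2)*conj(1) + 1*(-2)*conj(1) + 2*(0)*conj(-1) + 2*(0)*conj(1) + 2*(0)*conj(-1)]
      = (1/8)[(2) + (-2) + (0) + (0) + (0)] = 0/8 = 0
  <chi_5*chi_1, chi_4> = (1/8)[1*(2)*conj(1) + 1*(-2)*conj(1) + 2*(0)*conj(-1) + 2*(0)*conj(-1) + 2*(0)*conj(1)]
      = (1/8)[(2) + (-2) + (0) + (0) + (0)] = 0/8 = 0
  <chi_5*chi_1, chi_5> = (1/8)[1*(2)*conj(2) + 1*(-2)*conj(-2) + 2*(0)*conj(0) + 2*(0)*conj(0) + 2*(0)*conj(0)]
      = (1/8)[(4) + (4) + (0) + (0) + (0)] = 8/8 = 1
Hence the multiplicities are chi_5: 1. Dimension check: dim(chi_5)*dim(chi_1) = 2*1 = 2 and sum (mult * dim) = 1*2 = 2.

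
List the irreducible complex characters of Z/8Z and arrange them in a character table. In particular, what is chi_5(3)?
Character table of Z/8Z (irreps indexed chi_0,...,chi_7 with chi_k(m) = zeta_8^(k*m), zeta_8 = exp(2*pi*i/8)):
  irrep \ class  {0} (size 1)  {1} (size 1)    {2} (size 1)  {3} (size 1)    {4} (size 1)  {5} (size 1)    {6} (size 1)  {7} (size 1)  
  chi_0          1             1               1             1               1             1               1             1             
  chi_1          1             exp(I*pi/4)     I             exp(3*I*pi/4)   -1            exp(-3*I*pi/4)  -I            exp(-I*pi/4)  
  chi_2          1             I               -1            -I              1             I               -1            -I            
  chi_3          1             exp(3*I*pi/4)   -I            exp(I*pi/4)     -1            exp(-I*pi/4)    I             exp(-3*I*pi/4)
  chi_4          1             -1              1             -1              1             -1              1             -1            
  chi_5          1             exp(-3*I*pi/4)  I             exp(-I*pi/4)    -1            exp(I*pi/4)     -I            exp(3*I*pi/4) 
  chi_6          1             -I              -1            I               1             -I              -1            I             
  chi_7          1             exp(-I*pi/4)    -I            exp(-3*I*pi/4)  -1            exp(3*I*pi/4)   I             exp(I*pi/4)   

Spot check: chi_5(3) = zeta_8^(5*3) = zeta_8^15 = exp(-I*pi/4).

Reasoning: Z/8Z is abelian, so all 8 irreducible complex representations are 1-dimensional. They are given by chi_k(m) = zeta_8^(k*m) for k = 0,...,7. Row orthogonality: sum_m chi_k(m) conj(chi_l(m)) = 8 * [k = l].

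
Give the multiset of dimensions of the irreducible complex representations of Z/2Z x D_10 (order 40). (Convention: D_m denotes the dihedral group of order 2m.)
Dimensions: 1, 1, 1, 1, 1, 1, 1, 1, 2, 2, 2, 2, 2, 2, 2, 2

Why: There are 16 irreducibles (= number of conjugacy classes). Their dimensions d_i satisfy sum d_i^2 = |G| = 40: 1 + 1 + 1 + 1 + 1 + 1 + 1 + 1 + 4 + 4 + 4 + 4 + 4 + 4 + 4 + 4 = 40. (For the product with Z/2Z: each of the 2 1-dim characters of Z/2Z tensors with each irrep of D_10, giving 2 copies of each D_10-dimension.)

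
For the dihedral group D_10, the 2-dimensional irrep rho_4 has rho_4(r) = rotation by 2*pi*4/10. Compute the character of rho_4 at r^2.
chi_{rho_4}(r^2) = 2*cos(2*pi*4*2/10) = -1/2 + sqrt(5)/2

rho_4(r^2) is rotation by angle 2*pi*4*2/10, whose trace is 2*cos(2*pi*4*2/10) = -1/2 + sqrt(5)/2.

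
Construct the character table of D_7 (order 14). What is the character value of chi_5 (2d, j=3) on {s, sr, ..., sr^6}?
Conjugacy classes: {e} of size 1, {r^1, r^6} of size 2, {r^2, r^5} of size 2, {r^3, r^4} of size 2, {s, sr, ..., sr^6} of size 7.
Character table:
  irrep \ class              {e} (size 1)  {r^1, r^6} (size 2)  {r^2, r^5} (size 2)  {r^3, r^4} (size 2)  {s, sr, ..., sr^6} (size 7)
  chi_1 (triv)               1             1                    1                    1                    1                          
  chi_2 (sign: r->1, s->-1)  1             1                    1                    1                    -1                         
  chi_3 (2d, j=1)            2             2*cos(2*pi/7)        -2*cos(3*pi/7)       -2*cos(pi/7)         0                          
  chi_4 (2d, j=2)            2             -2*cos(3*pi/7)       -2*cos(pi/7)         2*cos(2*pi/7)        0                          
  chi_5 (2d, j=3)            2             -2*cos(pi/7)         2*cos(2*pi/7)        -2*cos(3*pi/7)       0                          

Spot check: chi_5 (2d, j=3) on {s, sr, ..., sr^6} = 0.

Details: D_7 has order 2*7 = 14 with 5 conjugacy classes, hence 5 irreducibles. Sum of squared dims 1 + 1 + 4 + 4 + 4 = 14 = |G|. Linear characters come from the abelianisation; the 2-dimensional irreps have character r^k -> 2*cos(2*pi*j*k/7), reflections -> 0.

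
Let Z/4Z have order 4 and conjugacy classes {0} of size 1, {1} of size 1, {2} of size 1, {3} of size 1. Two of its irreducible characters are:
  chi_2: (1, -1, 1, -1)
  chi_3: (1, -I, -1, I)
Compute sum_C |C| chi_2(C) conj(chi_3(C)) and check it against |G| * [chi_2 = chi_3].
Sum = 0; so <chi_2, chi_3> = 0 (distinct irreducibles are orthogonal).

Explanation: Compute term by term over conjugacy classes (|C| * chi_2(C) * conj(chi_3(C))):
  1*(1)*conj(1) + 1*(-1)*conj(-I) + 1*(1)*conj(-1) + 1*(-1)*conj(I)
  = (1) + (-I) + (-1) + (I)
  = 0.
(Exp terms are combined using exp(i*s)*conj(exp(i*t)) = exp(i*(s-t)), and sums of them are collapsed using the identity that for every m > 1 the m distinct m-th roots of unity sum to 0, e.g. 1 + exp(2*I*pi/3) + exp(-2*I*pi/3) = 0.)
Dividing by |G| = 4 gives 0/4 = 0, matching the row-orthogonality relation <chi_2, chi_3> = [chi_2 = chi_3].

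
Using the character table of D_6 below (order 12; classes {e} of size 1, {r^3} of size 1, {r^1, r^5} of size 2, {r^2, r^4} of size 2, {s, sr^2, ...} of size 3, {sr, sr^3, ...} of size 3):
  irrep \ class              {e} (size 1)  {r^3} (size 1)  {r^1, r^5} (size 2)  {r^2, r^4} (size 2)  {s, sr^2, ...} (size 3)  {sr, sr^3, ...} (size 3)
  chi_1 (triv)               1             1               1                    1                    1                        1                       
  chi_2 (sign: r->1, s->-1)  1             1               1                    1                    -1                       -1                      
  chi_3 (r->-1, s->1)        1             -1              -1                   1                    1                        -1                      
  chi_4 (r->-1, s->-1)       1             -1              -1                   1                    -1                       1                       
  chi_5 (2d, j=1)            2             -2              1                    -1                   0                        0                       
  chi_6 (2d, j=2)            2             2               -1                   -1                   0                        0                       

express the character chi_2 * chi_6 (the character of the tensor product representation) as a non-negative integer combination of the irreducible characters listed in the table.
chi_2 tensor chi_6 = chi_6 (all other irreducibles have multiplicity 0).

Details: The character of a tensor product is the pointwise product (chi_2 * chi_6)(C) = chi_2(C) * chi_6(C):
  {e}: (1)*(2), {r^3}: (1)*(2), {r^1, r^5}: (1)*(-1), {r^2, r^4}: (1)*(-1), {s, sr^2, ...}: (-1)*(0), {sr, sr^3, ...}: (-1)*(0)
so (chi_2 * chi_6) takes values
  {e} -> 2, {r^3} -> 2, {r^1, r^5} -> -1, {r^2, r^4} -> -1, {s, sr^2, ...} -> 0, {sr, sr^3, ...} -> 0.
Now take the inner product of this character with each irreducible chi from the table, <chi_2*chi_6, chi> = (1/12) sum_C |C| (chi_2*chi_6)(C) conj(chi(C)):
  <chi_2*chi_6, chi_1> = (1/12)[1*(2)*conj(1) + 1*(2)*conj(1) + 2*(-1)*conj(1) + 2*(-1)*conj(1) + 3*(0)*conj(1) + 3*(0)*conj(1)]
      = (1/12)[(2) + (2) + (-2) + (-2) + (0) + (0)] = 0/12 = 0
  <chi_2*chi_6, chi_2> = (1/12)[1*(2)*conj(1) + 1*(2)*conj(1) + 2*(-1)*conj(1) + 2*(-1)*conj(1) + 3*(0)*conj(-1) + 3*(0)*conj(-1)]
      = (1/12)[(2) + (2) + (-2) + (-2) + (0) + (0)] = 0/12 = 0
  <chi_2*chi_6, chi_3> = (1/12)[1*(2)*conj(1) + 1*(2)*conj(-1) + 2*(-1)*conj(-1) + 2*(-1)*conj(1) + 3*(0)*conj(1) + 3*(0)*conj(-1)]
      = (1/12)[(2) + (-2) + (2) + (-2) + (0) + (0)] = 0/12 = 0
  <chi_2*chi_6, chi_4> = (1/12)[1*(2)*conj(1) + 1*(2)*conj(-1) + 2*(-1)*conj(-1) + 2*(-1)*conj(1) + 3*(0)*conj(-1) + 3*(0)*conj(1)]
      = (1/12)[(2) + (-2) + (2) + (-2) + (0) + (0)] = 0/12 = 0
  <chi_2*chi_6, chi_5> = (1/12)[1*(2)*conj(2) + 1*(2)*conj(-2) + 2*(-1)*conj(1) + 2*(-1)*conj(-1) + 3*(0)*conj(0) + 3*(0)*conj(0)]
      = (1/12)[(4) + (-4) + (-2) + (2) + (0) + (0)] = 0/12 = 0
  <chi_2*chi_6, chi_6> = (1/12)[1*(2)*conj(2) + 1*(2)*conj(2) + 2*(-1)*conj(-1) + 2*(-1)*conj(-1) + 3*(0)*conj(0) + 3*(0)*conj(0)]
      = (1/12)[(4) + (4) + (2) + (2) + (0) + (0)] = 12/12 = 1
Hence the multiplicities are chi_6: 1. Dimension check: dim(chi_2)*dim(chi_6) = 1*2 = 2 and sum (mult * dim) = 1*2 = 2.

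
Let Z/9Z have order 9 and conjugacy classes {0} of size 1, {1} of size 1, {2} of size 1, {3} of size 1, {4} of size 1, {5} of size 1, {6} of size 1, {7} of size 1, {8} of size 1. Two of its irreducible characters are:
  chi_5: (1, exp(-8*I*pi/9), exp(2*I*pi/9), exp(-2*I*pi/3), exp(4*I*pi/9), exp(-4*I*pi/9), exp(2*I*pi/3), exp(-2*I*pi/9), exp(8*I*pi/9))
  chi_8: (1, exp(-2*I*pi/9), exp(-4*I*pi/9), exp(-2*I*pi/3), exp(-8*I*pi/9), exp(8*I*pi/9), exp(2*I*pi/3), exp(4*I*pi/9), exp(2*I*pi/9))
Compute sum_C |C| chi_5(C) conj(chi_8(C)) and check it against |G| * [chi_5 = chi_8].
Sum = 0; so <chi_5, chi_8> = 0 (distinct irreducibles are orthogonal).

Justification: Compute term by term over conjugacy classes (|C| * chi_5(C) * conj(chi_8(C))):
  1*(1)*conj(1) + 1*(exp(-8*I*pi/9))*conj(exp(-2*I*pi/9)) + 1*(exp(2*I*pi/9))*conj(exp(-4*I*pi/9)) + 1*(exp(-2*I*pi/3))*conj(exp(-2*I*pi/3)) + 1*(exp(4*I*pi/9))*conj(exp(-8*I*pi/9)) + 1*(exp(-4*I*pi/9))*conj(exp(8*I*pi/9)) + 1*(exp(2*I*pi/3))*conj(exp(2*I*pi/3)) + 1*(exp(-2*I*pi/9))*conj(exp(4*I*pi/9)) + 1*(exp(8*I*pi/9))*conj(exp(2*I*pi/9))
  = (1) + (exp(-2*I*pi/3)) + (exp(2*I*pi/3)) + (1) + (exp(-2*I*pi/3)) + (exp(2*I*pi/3)) + (1) + (exp(-2*I*pi/3)) + (exp(2*I*pi/3))
  = 0.
(Exp terms are combined using exp(i*s)*conj(exp(i*t)) = exp(i*(s-t)), and sums of them are collapsed using the identity that for every m > 1 the m distinct m-th roots of unity sum to 0, e.g. 1 + exp(2*I*pi/3) + exp(-2*I*pi/3) = 0.)
Dividing by |G| = 9 gives 0/9 = 0, matching the row-orthogonality relation <chi_5, chi_8> = [chi_5 = chi_8].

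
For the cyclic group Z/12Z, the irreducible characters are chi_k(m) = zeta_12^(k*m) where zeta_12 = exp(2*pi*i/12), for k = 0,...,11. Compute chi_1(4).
chi_1(4) = zeta_12^4 = exp(2*I*pi/3)

Argument: chi_1(4) = zeta_12^(1*4) = zeta_12^4. Since zeta_12^12 = 1, this equals zeta_12^4 = exp(2*pi*i*4/12) = exp(2*I*pi/3).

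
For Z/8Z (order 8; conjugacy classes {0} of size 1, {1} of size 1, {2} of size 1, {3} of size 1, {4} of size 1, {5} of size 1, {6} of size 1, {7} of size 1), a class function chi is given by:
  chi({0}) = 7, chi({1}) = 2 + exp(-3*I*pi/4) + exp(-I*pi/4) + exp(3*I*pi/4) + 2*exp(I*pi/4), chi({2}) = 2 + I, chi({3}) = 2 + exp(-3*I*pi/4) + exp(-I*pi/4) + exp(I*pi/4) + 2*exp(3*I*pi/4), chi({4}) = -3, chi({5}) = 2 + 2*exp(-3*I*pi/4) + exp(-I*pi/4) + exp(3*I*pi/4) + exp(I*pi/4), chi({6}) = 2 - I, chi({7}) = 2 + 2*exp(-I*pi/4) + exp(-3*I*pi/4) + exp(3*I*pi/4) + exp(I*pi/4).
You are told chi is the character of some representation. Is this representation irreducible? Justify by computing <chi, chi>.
Not irreducible (reducible): <chi, chi> = 11 > 1.

Justification: <chi, chi> = (1/|G|) sum_C |C| * |chi(C)|^2 = (1/8)[1*|7|^2 + 1*|2 + exp(-3*I*pi/4) + exp(-I*pi/4) + exp(3*I*pi/4) + 2*exp(I*pi/4)|^2 + 1*|2 + I|^2 + 1*|2 + exp(-3*I*pi/4) + exp(-I*pi/4) + exp(I*pi/4) + 2*exp(3*I*pi/4)|^2 + 1*|-3|^2 + 1*|2 + 2*exp(-3*I*pi/4) + exp(-I*pi/4) + exp(3*I*pi/4) + exp(I*pi/4)|^2 + 1*|2 - I|^2 + 1*|2 + 2*exp(-I*pi/4) + exp(-3*I*pi/4) + exp(3*I*pi/4) + exp(I*pi/4)|^2]
  = (1/8)[(49) + (5 + 6*exp(-I*pi/4) + 4*exp(-3*I*pi/4) + 4*exp(3*I*pi/4) + 6*exp(I*pi/4)) + (5) + (5 + 6*exp(-3*I*pi/4) + 4*exp(-I*pi/4) + 4*exp(I*pi/4) + 6*exp(3*I*pi/4)) + (9) + (5 + 6*exp(-3*I*pi/4) + 4*exp(-I*pi/4) + 4*exp(I*pi/4) + 6*exp(3*I*pi/4)) + (5) + (5 + 6*exp(-I*pi/4) + 4*exp(-3*I*pi/4) + 4*exp(3*I*pi/4) + 6*exp(I*pi/4))] = 88/8 = 11.
(Exp terms are combined using exp(i*s)*conj(exp(i*t)) = exp(i*(s-t)), and sums of them are collapsed using the identity that for every m > 1 the m distinct m-th roots of unity sum to 0, e.g. 1 + exp(2*I*pi/3) + exp(-2*I*pi/3) = 0.)
A character is irreducible iff <chi, chi> = 1, so this representation is reducible.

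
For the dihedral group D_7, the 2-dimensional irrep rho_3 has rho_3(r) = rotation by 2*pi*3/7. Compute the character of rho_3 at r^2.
chi_{rho_3}(r^2) = 2*cos(2*pi*3*2/7) = 2*cos(2*pi/7)

Why: rho_3(r^2) is rotation by angle 2*pi*3*2/7, whose trace is 2*cos(2*pi*3*2/7) = 2*cos(2*pi/7).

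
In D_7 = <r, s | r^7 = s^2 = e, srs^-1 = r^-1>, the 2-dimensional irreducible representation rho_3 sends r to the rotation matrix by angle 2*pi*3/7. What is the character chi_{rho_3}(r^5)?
chi_{rho_3}(r^5) = 2*cos(2*pi*3*5/7) = 2*cos(30*pi/7)

Explanation: rho_3(r^5) is rotation by angle 2*pi*3*5/7, whose trace is 2*cos(2*pi*3*5/7) = 2*cos(30*pi/7).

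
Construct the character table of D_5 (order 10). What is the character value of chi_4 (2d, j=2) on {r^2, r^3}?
Conjugacy classes: {e} of size 1, {r^1, r^4} of size 2, {r^2, r^3} of size 2, {s, sr, ..., sr^4} of size 5.
Character table:
  irrep \ class              {e} (size 1)  {r^1, r^4} (size 2)  {r^2, r^3} (size 2)  {s, sr, ..., sr^4} (size 5)
  chi_1 (triv)               1             1                    1                    1                          
  chi_2 (sign: r->1, s->-1)  1             1                    1                    -1                         
  chi_3 (2d, j=1)            2             -1/2 + sqrt(5)/2     -sqrt(5)/2 - 1/2     0                          
  chi_4 (2d, j=2)            2             -sqrt(5)/2 - 1/2     -1/2 + sqrt(5)/2     0                          

Spot check: chi_4 (2d, j=2) on {r^2, r^3} = -1/2 + sqrt(5)/2.

Reasoning: D_5 has order 2*5 = 10 with 4 conjugacy classes, hence 4 irreducibles. Sum of squared dims 1 + 1 + 4 + 4 = 10 = |G|. Linear characters come from the abelianisation; the 2-dimensional irreps have character r^k -> 2*cos(2*pi*j*k/5), reflections -> 0.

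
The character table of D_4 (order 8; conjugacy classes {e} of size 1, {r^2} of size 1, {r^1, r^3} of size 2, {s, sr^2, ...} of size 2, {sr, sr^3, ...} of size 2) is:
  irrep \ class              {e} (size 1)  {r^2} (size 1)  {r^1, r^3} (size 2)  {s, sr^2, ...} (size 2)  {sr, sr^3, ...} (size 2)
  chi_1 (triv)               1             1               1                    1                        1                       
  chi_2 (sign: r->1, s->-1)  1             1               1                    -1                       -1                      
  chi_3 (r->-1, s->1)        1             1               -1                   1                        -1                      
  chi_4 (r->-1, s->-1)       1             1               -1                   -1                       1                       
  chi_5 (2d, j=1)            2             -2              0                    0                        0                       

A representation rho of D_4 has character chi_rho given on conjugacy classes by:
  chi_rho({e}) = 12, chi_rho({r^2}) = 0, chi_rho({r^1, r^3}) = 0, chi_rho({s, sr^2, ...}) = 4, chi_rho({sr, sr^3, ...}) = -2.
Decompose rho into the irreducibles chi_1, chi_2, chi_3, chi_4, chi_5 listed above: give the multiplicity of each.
Multiplicities: chi_1: 2, chi_2: 1, chi_3: 3, chi_4: 0, chi_5: 3.

Solution. Use <chi_rho, chi> = (1/|G|) sum_C |C| * chi_rho(C) * conj(chi(C)) with |G| = 8 for each irreducible chi in the table:
  <chi_rho, chi_1> = (1/8)[1*(12)*conj(1) + 1*(0)*conj(1) + 2*(0)*conj(1) + 2*(4)*conj(1) + 2*(-2)*conj(1)]
      = (1/8)[(12) + (0) + (0) + (8) + (-4)] = 16/8 = 2
  <chi_rho, chi_2> = (1/8)[1*(12)*conj(1) + 1*(0)*conj(1) + 2*(0)*conj(1) + 2*(4)*conj(-1) + 2*(-2)*conj(-1)]
      = (1/8)[(12) + (0) + (0) + (-8) + (4)] = 8/8 = 1
  <chi_rho, chi_3> = (1/8)[1*(12)*conj(1) + 1*(0)*conj(1) + 2*(0)*conj(-1) + 2*(4)*conj(1) + 2*(-2)*conj(-1)]
      = (1/8)[(12) + (0) + (0) + (8) + (4)] = 24/8 = 3
  <chi_rho, chi_4> = (1/8)[1*(12)*conj(1) + 1*(0)*conj(1) + 2*(0)*conj(-1) + 2*(4)*conj(-1) + 2*(-2)*conj(1)]
      = (1/8)[(12) + (0) + (0) + (-8) + (-4)] = 0/8 = 0
  <chi_rho, chi_5> = (1/8)[1*(12)*conj(2) + 1*(0)*conj(-2) + 2*(0)*conj(0) + 2*(4)*conj(0) + 2*(-2)*conj(0)]
      = (1/8)[(24) + (0) + (0) + (0) + (0)] = 24/8 = 3
Dimension check: dim(rho) = sum (mult * dim) = 2*1 + 1*1 + 3*1 + 0*1 + 3*2 = 12 = chi_rho(e) = 12.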